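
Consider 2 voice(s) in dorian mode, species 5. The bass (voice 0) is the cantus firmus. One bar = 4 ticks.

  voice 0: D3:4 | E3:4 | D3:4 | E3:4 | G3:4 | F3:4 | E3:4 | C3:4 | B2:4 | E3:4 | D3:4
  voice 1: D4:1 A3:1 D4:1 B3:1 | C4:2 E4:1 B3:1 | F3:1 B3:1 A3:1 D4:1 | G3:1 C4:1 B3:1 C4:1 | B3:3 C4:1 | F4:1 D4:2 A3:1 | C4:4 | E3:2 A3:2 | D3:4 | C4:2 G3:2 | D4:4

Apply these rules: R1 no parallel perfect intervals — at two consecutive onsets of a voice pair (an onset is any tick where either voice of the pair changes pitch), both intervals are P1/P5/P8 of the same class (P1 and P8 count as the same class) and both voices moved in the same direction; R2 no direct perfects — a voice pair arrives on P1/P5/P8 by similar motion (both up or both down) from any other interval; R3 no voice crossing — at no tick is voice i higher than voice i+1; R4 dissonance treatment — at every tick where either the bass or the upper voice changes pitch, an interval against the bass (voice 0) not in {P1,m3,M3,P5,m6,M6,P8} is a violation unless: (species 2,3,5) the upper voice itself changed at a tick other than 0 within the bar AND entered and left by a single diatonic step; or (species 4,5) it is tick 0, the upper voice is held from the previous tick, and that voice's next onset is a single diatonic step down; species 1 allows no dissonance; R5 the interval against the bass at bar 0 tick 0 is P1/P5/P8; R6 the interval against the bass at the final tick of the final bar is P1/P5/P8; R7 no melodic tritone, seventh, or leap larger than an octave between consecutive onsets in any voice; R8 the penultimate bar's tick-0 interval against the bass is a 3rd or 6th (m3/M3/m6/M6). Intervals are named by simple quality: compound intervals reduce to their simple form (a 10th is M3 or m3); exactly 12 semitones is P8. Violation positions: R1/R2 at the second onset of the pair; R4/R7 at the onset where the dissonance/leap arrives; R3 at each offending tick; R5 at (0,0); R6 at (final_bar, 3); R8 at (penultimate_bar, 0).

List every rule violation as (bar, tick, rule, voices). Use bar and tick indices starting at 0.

bar 0: v0=D3 v1=D4 downbeat P8
bar 1: v0=E3 v1=C4 downbeat m6
bar 2: v0=D3 v1=F3 downbeat m3
bar 3: v0=E3 v1=G3 downbeat m3
bar 4: v0=G3 v1=B3 downbeat M3
bar 5: v0=F3 v1=F4 downbeat P8
bar 6: v0=E3 v1=C4 downbeat m6
bar 7: v0=C3 v1=E3 downbeat M3
bar 8: v0=B2 v1=D3 downbeat m3
bar 9: v0=E3 v1=C4 downbeat m6
bar 10: v0=D3 v1=D4 downbeat P8
  -> R7 @ bar 2 tick 0 v(1,): B3->F3 leap 6st
  -> R7 @ bar 2 tick 1 v(1,): F3->B3 leap 6st
  -> R4 @ bar 4 tick 3 v(0, 1): G3/C4 P4 untreated
  -> R7 @ bar 9 tick 0 v(1,): D3->C4 leap 10st

(2, 0, R7, (1,))
(2, 1, R7, (1,))
(4, 3, R4, (0, 1))
(9, 0, R7, (1,))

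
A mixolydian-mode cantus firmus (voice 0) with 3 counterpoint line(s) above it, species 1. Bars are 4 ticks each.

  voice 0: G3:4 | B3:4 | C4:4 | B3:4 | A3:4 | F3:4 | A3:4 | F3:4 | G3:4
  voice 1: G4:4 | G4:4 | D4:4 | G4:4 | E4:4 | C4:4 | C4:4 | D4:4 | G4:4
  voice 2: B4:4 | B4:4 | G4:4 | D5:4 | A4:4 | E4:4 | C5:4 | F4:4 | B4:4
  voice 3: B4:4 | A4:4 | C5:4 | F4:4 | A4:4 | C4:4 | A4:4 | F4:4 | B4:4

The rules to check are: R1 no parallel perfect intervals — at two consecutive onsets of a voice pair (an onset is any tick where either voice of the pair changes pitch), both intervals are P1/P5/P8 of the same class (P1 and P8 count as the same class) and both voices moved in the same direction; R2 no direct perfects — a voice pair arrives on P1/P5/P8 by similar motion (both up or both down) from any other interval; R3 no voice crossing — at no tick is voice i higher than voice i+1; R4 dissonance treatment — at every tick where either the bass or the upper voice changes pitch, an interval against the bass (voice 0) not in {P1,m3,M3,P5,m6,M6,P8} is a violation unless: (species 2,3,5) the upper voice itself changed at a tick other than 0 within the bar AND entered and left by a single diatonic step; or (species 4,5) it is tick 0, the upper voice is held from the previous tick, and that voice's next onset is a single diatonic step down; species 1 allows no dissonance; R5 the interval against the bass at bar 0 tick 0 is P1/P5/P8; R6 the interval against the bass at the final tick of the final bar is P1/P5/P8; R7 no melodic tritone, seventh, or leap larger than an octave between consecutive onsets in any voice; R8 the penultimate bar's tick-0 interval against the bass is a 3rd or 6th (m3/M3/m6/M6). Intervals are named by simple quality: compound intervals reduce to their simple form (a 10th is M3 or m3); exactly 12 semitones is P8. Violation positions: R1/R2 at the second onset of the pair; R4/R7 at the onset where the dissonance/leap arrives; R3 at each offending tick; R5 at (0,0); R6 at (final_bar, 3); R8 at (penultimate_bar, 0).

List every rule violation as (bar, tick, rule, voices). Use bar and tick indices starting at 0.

bar 0: v0=G3 v1=G4 v2=B4 v3=B4 downbeat M3
bar 1: v0=B3 v1=G4 v2=B4 v3=A4 downbeat m7
bar 2: v0=C4 v1=D4 v2=G4 v3=C5 downbeat P8
bar 3: v0=B3 v1=G4 v2=D5 v3=F4 downbeat TT
bar 4: v0=A3 v1=E4 v2=A4 v3=A4 downbeat P8
bar 5: v0=F3 v1=C4 v2=E4 v3=C4 downbeat P5
bar 6: v0=A3 v1=C4 v2=C5 v3=A4 downbeat P8
bar 7: v0=F3 v1=D4 v2=F4 v3=F4 downbeat P8
bar 8: v0=G3 v1=G4 v2=B4 v3=B4 downbeat M3
  -> R5 @ bar 0 tick 0 v(0, 2): opens on M3
  -> R5 @ bar 0 tick 0 v(0, 3): opens on M3
  -> R3 @ bar 1 tick 0 v(2, 3): B4 above A4
  -> R4 @ bar 1 tick 0 v(0, 3): B3/A4 m7 untreated
  -> R3 @ bar 1 tick 1 v(2, 3): B4 above A4
  -> R3 @ bar 1 tick 2 v(2, 3): B4 above A4
  -> R3 @ bar 1 tick 3 v(2, 3): B4 above A4
  -> R2 @ bar 2 tick 0 v(0, 3): B3/A4 m7 -> C4/C5 P8 similar
  -> R4 @ bar 2 tick 0 v(0, 1): C4/D4 M2 untreated
  -> R2 @ bar 3 tick 0 v(1, 2): D4/G4 P4 -> G4/D5 P5 similar
  -> R3 @ bar 3 tick 0 v(2, 3): D5 above F4
  -> R4 @ bar 3 tick 0 v(0, 3): B3/F4 TT untreated
  -> R3 @ bar 3 tick 1 v(2, 3): D5 above F4
  -> R3 @ bar 3 tick 2 v(2, 3): D5 above F4
  -> R3 @ bar 3 tick 3 v(2, 3): D5 above F4
  -> R2 @ bar 4 tick 0 v(0, 1): B3/G4 m6 -> A3/E4 P5 similar
  -> R2 @ bar 4 tick 0 v(0, 2): B3/D5 m3 -> A3/A4 P8 similar
  -> R1 @ bar 5 tick 0 v(0, 1): A3/E4 P5 -> F3/C4 P5 similar
  -> R2 @ bar 5 tick 0 v(0, 3): A3/A4 P8 -> F3/C4 P5 similar
  -> R2 @ bar 5 tick 0 v(1, 3): E4/A4 P4 -> C4/C4 P1 similar
  -> R3 @ bar 5 tick 0 v(2, 3): E4 above C4
  -> R4 @ bar 5 tick 0 v(0, 2): F3/E4 M7 untreated
  -> R3 @ bar 5 tick 1 v(2, 3): E4 above C4
  -> R3 @ bar 5 tick 2 v(2, 3): E4 above C4
  -> R3 @ bar 5 tick 3 v(2, 3): E4 above C4
  -> R2 @ bar 6 tick 0 v(0, 3): F3/C4 P5 -> A3/A4 P8 similar
  -> R3 @ bar 6 tick 0 v(2, 3): C5 above A4
  -> R3 @ bar 6 tick 1 v(2, 3): C5 above A4
  -> R3 @ bar 6 tick 2 v(2, 3): C5 above A4
  -> R3 @ bar 6 tick 3 v(2, 3): C5 above A4
  -> R1 @ bar 7 tick 0 v(0, 3): A3/A4 P8 -> F3/F4 P8 similar
  -> R2 @ bar 7 tick 0 v(0, 2): A3/C5 m3 -> F3/F4 P8 similar
  -> R2 @ bar 7 tick 0 v(2, 3): C5/A4 m3 -> F4/F4 P1 similar
  -> R8 @ bar 7 tick 0 v(0, 2): penult P8 not 3rd/6th
  -> R8 @ bar 7 tick 0 v(0, 3): penult P8 not 3rd/6th
  -> R1 @ bar 8 tick 0 v(2, 3): F4/F4 P1 -> B4/B4 P1 similar
  -> R2 @ bar 8 tick 0 v(0, 1): F3/D4 M6 -> G3/G4 P8 similar
  -> R7 @ bar 8 tick 0 v(2,): F4->B4 leap 6st
  -> R7 @ bar 8 tick 0 v(3,): F4->B4 leap 6st
  -> R6 @ bar 8 tick 3 v(0, 2): closes on M3
  -> R6 @ bar 8 tick 3 v(0, 3): closes on M3

(0, 0, R5, (0, 2))
(0, 0, R5, (0, 3))
(1, 0, R3, (2, 3))
(1, 0, R4, (0, 3))
(1, 1, R3, (2, 3))
(1, 2, R3, (2, 3))
(1, 3, R3, (2, 3))
(2, 0, R2, (0, 3))
(2, 0, R4, (0, 1))
(3, 0, R2, (1, 2))
(3, 0, R3, (2, 3))
(3, 0, R4, (0, 3))
(3, 1, R3, (2, 3))
(3, 2, R3, (2, 3))
(3, 3, R3, (2, 3))
(4, 0, R2, (0, 1))
(4, 0, R2, (0, 2))
(5, 0, R1, (0, 1))
(5, 0, R2, (0, 3))
(5, 0, R2, (1, 3))
(5, 0, R3, (2, 3))
(5, 0, R4, (0, 2))
(5, 1, R3, (2, 3))
(5, 2, R3, (2, 3))
(5, 3, R3, (2, 3))
(6, 0, R2, (0, 3))
(6, 0, R3, (2, 3))
(6, 1, R3, (2, 3))
(6, 2, R3, (2, 3))
(6, 3, R3, (2, 3))
(7, 0, R1, (0, 3))
(7, 0, R2, (0, 2))
(7, 0, R2, (2, 3))
(7, 0, R8, (0, 2))
(7, 0, R8, (0, 3))
(8, 0, R1, (2, 3))
(8, 0, R2, (0, 1))
(8, 0, R7, (2,))
(8, 0, R7, (3,))
(8, 3, R6, (0, 2))
(8, 3, R6, (0, 3))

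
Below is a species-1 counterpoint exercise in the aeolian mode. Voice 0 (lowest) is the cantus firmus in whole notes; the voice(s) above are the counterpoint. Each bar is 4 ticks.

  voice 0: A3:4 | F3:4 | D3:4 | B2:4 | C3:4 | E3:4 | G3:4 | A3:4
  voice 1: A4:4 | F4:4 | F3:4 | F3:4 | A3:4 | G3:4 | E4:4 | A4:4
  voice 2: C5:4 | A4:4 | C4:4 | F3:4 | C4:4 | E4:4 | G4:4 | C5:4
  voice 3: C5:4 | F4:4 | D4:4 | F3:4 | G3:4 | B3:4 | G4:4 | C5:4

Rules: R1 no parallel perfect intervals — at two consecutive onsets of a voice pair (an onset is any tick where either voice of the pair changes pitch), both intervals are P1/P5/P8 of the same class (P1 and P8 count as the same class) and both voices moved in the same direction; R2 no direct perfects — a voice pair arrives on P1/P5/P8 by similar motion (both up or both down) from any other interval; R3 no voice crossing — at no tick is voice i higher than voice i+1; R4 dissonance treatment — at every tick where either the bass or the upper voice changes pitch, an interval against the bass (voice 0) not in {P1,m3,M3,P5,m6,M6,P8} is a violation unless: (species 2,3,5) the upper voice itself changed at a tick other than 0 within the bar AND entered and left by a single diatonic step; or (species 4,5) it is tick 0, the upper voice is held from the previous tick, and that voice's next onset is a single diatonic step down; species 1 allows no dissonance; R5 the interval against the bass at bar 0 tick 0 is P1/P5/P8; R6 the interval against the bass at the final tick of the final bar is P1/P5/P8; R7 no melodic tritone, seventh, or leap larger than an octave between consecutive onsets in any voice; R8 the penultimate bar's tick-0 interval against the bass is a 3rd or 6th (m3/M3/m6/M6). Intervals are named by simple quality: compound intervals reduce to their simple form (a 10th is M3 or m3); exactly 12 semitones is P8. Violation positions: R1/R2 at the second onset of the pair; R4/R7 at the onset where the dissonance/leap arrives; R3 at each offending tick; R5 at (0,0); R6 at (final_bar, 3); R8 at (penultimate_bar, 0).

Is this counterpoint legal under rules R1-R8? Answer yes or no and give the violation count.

bar 0: v0=A3 v1=A4 v2=C5 v3=C5 (m3)
bar 1: v0=F3 v1=F4 v2=A4 v3=F4 (P8)
bar 2: v0=D3 v1=F3 v2=C4 v3=D4 (P8)
bar 3: v0=B2 v1=F3 v2=F3 v3=F3 (TT)
bar 4: v0=C3 v1=A3 v2=C4 v3=G3 (P5)
bar 5: v0=E3 v1=G3 v2=E4 v3=B3 (P5)
bar 6: v0=G3 v1=E4 v2=G4 v3=G4 (P8)
bar 7: v0=A3 v1=A4 v2=C5 v3=C5 (m3)
  R5 @ bar0.0: opens on m3
  R5 @ bar0.0: opens on m3
  R1 @ bar1.0: A3/A4 P8 -> F3/F4 P8 similar
  R2 @ bar1.0: A3/C5 m3 -> F3/F4 P8 similar
  R2 @ bar1.0: A4/C5 m3 -> F4/F4 P1 similar
  R3 @ bar1.0: A4 above F4
  R3 @ bar1.1: A4 above F4
  R3 @ bar1.2: A4 above F4
  R3 @ bar1.3: A4 above F4
  R1 @ bar2.0: F3/F4 P8 -> D3/D4 P8 similar
  R2 @ bar2.0: F4/A4 M3 -> F3/C4 P5 similar
  R4 @ bar2.0: D3/C4 m7 untreated
  R2 @ bar3.0: C4/D4 M2 -> F3/F3 P1 similar
  R4 @ bar3.0: B2/F3 TT untreated
  R4 @ bar3.0: B2/F3 TT untreated
  R4 @ bar3.0: B2/F3 TT untreated
  R2 @ bar4.0: B2/F3 TT -> C3/C4 P8 similar
  R2 @ bar4.0: B2/F3 TT -> C3/G3 P5 similar
  R3 @ bar4.0: C4 above G3
  R3 @ bar4.1: C4 above G3
  R3 @ bar4.2: C4 above G3
  R3 @ bar4.3: C4 above G3
  R1 @ bar5.0: C3/C4 P8 -> E3/E4 P8 similar
  R1 @ bar5.0: C3/G3 P5 -> E3/B3 P5 similar
  R3 @ bar5.0: E4 above B3
  R3 @ bar5.1: E4 above B3
  R3 @ bar5.2: E4 above B3
  R3 @ bar5.3: E4 above B3
  R1 @ bar6.0: E3/E4 P8 -> G3/G4 P8 similar
  R2 @ bar6.0: E3/B3 P5 -> G3/G4 P8 similar
  R2 @ bar6.0: E4/B3 P4 -> G4/G4 P1 similar
  R8 @ bar6.0: penult P8 not 3rd/6th
  R8 @ bar6.0: penult P8 not 3rd/6th
  R1 @ bar7.0: G4/G4 P1 -> C5/C5 P1 similar
  R2 @ bar7.0: G3/E4 M6 -> A3/A4 P8 similar
  R6 @ bar7.3: closes on m3
  R6 @ bar7.3: closes on m3

No (37 violations)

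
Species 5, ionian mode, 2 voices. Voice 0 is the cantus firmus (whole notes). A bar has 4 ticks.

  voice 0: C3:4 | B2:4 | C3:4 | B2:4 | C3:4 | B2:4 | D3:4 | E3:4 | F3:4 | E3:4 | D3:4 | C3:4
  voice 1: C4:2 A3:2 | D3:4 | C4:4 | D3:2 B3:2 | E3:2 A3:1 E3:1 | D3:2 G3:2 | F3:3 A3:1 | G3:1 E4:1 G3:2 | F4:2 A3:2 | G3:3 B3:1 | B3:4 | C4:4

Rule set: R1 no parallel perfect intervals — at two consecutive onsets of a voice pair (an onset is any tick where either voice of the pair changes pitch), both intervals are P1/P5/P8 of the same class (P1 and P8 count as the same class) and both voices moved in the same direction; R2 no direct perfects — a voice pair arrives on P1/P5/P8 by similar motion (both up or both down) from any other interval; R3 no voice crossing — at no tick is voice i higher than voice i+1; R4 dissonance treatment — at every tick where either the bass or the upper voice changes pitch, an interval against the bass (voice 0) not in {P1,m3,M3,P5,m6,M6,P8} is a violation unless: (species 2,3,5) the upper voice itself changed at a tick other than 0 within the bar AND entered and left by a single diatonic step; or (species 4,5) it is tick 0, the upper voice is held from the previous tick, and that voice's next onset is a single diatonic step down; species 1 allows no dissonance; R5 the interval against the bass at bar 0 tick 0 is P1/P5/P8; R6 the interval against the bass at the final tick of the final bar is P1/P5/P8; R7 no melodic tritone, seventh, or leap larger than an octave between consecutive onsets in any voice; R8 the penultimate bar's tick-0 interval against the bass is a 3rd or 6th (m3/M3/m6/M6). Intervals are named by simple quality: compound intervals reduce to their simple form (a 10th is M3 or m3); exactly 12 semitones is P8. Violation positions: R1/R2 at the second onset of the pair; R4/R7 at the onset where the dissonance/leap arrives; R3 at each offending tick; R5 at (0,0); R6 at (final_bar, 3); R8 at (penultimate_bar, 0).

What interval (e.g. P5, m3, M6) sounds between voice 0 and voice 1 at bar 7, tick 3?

m3

voice 0=E3 voice 1=G3 -> m3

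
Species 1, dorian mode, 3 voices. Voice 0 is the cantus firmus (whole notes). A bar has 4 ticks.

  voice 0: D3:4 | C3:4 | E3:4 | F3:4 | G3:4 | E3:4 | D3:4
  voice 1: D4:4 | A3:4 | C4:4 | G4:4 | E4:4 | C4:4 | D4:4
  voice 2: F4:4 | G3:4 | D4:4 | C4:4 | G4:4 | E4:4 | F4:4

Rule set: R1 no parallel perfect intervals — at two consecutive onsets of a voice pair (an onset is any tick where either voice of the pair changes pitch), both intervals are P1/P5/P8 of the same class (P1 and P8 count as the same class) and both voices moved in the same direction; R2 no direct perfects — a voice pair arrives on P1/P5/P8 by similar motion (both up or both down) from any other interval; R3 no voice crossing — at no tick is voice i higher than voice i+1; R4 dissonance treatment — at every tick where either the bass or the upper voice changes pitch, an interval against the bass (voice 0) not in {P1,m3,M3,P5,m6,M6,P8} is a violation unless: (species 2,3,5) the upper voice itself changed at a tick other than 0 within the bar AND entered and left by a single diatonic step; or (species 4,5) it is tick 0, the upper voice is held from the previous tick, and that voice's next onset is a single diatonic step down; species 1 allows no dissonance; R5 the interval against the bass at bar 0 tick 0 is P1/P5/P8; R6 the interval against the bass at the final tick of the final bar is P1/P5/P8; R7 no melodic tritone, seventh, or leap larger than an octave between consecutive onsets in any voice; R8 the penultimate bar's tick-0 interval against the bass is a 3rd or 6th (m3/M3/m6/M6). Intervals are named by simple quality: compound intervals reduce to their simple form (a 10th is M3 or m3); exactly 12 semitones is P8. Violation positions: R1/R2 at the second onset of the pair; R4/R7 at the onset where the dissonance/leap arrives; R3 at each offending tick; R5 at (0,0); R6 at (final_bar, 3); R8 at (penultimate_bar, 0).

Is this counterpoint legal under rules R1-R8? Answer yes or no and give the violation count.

No (17 violations)

bar 0: v0=D3 v1=D4 v2=F4 (m3)
bar 1: v0=C3 v1=A3 v2=G3 (P5)
bar 2: v0=E3 v1=C4 v2=D4 (m7)
bar 3: v0=F3 v1=G4 v2=C4 (P5)
bar 4: v0=G3 v1=E4 v2=G4 (P8)
bar 5: v0=E3 v1=C4 v2=E4 (P8)
bar 6: v0=D3 v1=D4 v2=F4 (m3)
  R5 @ bar0.0: opens on m3
  R2 @ bar1.0: D3/F4 m3 -> C3/G3 P5 similar
  R3 @ bar1.0: A3 above G3
  R7 @ bar1.0: F4->G3 leap 10st
  R3 @ bar1.1: A3 above G3
  R3 @ bar1.2: A3 above G3
  R3 @ bar1.3: A3 above G3
  R4 @ bar2.0: E3/D4 m7 untreated
  R3 @ bar3.0: G4 above C4
  R4 @ bar3.0: F3/G4 M2 untreated
  R3 @ bar3.1: G4 above C4
  R3 @ bar3.2: G4 above C4
  R3 @ bar3.3: G4 above C4
  R2 @ bar4.0: F3/C4 P5 -> G3/G4 P8 similar
  R1 @ bar5.0: G3/G4 P8 -> E3/E4 P8 similar
  R8 @ bar5.0: penult P8 not 3rd/6th
  R6 @ bar6.3: closes on m3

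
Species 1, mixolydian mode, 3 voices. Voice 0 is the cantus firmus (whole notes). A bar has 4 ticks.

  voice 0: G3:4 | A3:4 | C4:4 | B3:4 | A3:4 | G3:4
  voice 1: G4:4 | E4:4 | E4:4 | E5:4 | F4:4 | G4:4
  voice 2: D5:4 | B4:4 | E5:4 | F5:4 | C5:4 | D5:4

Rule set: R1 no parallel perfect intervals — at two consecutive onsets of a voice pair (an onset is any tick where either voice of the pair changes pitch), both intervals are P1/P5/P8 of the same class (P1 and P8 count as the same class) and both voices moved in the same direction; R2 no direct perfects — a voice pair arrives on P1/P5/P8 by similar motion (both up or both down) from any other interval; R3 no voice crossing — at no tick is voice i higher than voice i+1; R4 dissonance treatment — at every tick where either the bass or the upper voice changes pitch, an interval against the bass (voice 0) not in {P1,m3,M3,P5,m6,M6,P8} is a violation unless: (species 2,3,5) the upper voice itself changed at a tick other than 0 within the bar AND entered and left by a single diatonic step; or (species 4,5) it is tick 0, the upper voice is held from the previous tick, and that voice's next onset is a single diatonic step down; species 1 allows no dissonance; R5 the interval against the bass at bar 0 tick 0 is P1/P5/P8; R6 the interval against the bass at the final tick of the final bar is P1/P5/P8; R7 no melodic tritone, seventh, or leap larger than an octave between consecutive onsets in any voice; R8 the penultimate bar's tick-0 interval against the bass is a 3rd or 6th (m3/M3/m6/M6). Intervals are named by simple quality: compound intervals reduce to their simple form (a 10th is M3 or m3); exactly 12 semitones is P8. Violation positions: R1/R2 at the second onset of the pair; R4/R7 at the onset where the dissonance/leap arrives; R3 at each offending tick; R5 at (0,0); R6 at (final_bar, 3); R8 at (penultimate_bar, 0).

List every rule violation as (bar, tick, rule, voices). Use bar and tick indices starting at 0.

bar 0: v0=G3 v1=G4 v2=D5 downbeat P5
bar 1: v0=A3 v1=E4 v2=B4 downbeat M2
bar 2: v0=C4 v1=E4 v2=E5 downbeat M3
bar 3: v0=B3 v1=E5 v2=F5 downbeat TT
bar 4: v0=A3 v1=F4 v2=C5 downbeat m3
bar 5: v0=G3 v1=G4 v2=D5 downbeat P5
  -> R1 @ bar 1 tick 0 v(1, 2): G4/D5 P5 -> E4/B4 P5 similar
  -> R4 @ bar 1 tick 0 v(0, 2): A3/B4 M2 untreated
  -> R4 @ bar 3 tick 0 v(0, 1): B3/E5 P4 untreated
  -> R4 @ bar 3 tick 0 v(0, 2): B3/F5 TT untreated
  -> R2 @ bar 4 tick 0 v(1, 2): E5/F5 m2 -> F4/C5 P5 similar
  -> R7 @ bar 4 tick 0 v(1,): E5->F4 leap 11st
  -> R1 @ bar 5 tick 0 v(1, 2): F4/C5 P5 -> G4/D5 P5 similar

(1, 0, R1, (1, 2))
(1, 0, R4, (0, 2))
(3, 0, R4, (0, 1))
(3, 0, R4, (0, 2))
(4, 0, R2, (1, 2))
(4, 0, R7, (1,))
(5, 0, R1, (1, 2))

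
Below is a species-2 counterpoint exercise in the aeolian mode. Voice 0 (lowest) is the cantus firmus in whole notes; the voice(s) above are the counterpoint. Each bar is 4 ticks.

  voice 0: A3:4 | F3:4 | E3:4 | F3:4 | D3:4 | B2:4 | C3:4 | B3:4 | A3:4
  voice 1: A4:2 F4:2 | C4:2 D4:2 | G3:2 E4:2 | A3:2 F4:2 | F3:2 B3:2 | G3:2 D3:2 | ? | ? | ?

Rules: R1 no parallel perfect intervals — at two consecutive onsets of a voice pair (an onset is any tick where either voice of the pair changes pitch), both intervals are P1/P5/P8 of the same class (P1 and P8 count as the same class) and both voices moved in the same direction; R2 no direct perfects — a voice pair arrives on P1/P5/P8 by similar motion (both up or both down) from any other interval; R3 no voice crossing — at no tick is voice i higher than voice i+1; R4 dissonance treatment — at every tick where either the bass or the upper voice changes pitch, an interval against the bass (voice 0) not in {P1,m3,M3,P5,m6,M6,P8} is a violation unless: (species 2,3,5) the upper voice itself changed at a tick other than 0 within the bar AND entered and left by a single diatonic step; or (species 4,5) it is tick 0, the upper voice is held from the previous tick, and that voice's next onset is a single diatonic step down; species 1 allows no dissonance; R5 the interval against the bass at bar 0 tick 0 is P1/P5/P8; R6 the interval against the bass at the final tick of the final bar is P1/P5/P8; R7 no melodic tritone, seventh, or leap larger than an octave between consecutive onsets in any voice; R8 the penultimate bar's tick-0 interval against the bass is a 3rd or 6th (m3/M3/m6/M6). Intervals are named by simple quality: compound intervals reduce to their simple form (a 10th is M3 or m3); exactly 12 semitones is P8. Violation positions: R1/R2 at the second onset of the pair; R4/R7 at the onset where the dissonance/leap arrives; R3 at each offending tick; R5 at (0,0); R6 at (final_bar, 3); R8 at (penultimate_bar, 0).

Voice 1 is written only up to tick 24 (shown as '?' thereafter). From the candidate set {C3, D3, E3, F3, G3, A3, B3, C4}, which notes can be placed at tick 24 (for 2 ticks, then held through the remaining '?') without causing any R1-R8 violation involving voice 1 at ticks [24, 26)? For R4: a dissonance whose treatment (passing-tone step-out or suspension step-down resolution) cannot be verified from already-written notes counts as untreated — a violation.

C3: legal
D3: violates R4
E3: legal
F3: violates R4
G3: violates R2
A3: legal
B3: violates R4
C4: violates R2,R7

{A3, C3, E3}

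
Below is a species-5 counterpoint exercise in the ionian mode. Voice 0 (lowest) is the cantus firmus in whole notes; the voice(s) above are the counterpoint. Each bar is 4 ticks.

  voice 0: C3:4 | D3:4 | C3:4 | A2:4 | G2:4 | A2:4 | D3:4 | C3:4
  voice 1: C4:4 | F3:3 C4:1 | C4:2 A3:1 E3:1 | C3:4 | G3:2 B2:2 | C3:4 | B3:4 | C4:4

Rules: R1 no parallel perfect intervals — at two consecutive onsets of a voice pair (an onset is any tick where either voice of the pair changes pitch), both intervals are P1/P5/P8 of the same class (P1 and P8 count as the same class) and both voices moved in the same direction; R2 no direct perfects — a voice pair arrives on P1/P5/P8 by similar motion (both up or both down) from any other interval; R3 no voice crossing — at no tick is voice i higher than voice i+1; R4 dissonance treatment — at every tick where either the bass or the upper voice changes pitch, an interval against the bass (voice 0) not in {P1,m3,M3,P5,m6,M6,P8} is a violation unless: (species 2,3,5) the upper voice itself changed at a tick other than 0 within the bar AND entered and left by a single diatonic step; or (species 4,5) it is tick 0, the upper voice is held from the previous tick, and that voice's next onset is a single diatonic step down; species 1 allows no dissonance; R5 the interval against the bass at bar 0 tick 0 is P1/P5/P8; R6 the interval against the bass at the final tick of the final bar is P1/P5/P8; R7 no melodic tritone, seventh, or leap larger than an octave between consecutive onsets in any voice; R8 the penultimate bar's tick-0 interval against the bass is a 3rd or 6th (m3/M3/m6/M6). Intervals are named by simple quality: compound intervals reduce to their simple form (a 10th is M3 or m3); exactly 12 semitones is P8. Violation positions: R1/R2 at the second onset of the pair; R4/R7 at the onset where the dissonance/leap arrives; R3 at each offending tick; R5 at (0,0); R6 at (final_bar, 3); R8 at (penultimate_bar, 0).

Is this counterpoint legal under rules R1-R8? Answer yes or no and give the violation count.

bar 0: v0=C3 v1=C4 (P8)
bar 1: v0=D3 v1=F3 (m3)
bar 2: v0=C3 v1=C4 (P8)
bar 3: v0=A2 v1=C3 (m3)
bar 4: v0=G2 v1=G3 (P8)
bar 5: v0=A2 v1=C3 (m3)
bar 6: v0=D3 v1=B3 (M6)
bar 7: v0=C3 v1=C4 (P8)
  R4 @ bar1.3: D3/C4 m7 untreated
  R7 @ bar6.0: C3->B3 leap 11st

No (2 violations)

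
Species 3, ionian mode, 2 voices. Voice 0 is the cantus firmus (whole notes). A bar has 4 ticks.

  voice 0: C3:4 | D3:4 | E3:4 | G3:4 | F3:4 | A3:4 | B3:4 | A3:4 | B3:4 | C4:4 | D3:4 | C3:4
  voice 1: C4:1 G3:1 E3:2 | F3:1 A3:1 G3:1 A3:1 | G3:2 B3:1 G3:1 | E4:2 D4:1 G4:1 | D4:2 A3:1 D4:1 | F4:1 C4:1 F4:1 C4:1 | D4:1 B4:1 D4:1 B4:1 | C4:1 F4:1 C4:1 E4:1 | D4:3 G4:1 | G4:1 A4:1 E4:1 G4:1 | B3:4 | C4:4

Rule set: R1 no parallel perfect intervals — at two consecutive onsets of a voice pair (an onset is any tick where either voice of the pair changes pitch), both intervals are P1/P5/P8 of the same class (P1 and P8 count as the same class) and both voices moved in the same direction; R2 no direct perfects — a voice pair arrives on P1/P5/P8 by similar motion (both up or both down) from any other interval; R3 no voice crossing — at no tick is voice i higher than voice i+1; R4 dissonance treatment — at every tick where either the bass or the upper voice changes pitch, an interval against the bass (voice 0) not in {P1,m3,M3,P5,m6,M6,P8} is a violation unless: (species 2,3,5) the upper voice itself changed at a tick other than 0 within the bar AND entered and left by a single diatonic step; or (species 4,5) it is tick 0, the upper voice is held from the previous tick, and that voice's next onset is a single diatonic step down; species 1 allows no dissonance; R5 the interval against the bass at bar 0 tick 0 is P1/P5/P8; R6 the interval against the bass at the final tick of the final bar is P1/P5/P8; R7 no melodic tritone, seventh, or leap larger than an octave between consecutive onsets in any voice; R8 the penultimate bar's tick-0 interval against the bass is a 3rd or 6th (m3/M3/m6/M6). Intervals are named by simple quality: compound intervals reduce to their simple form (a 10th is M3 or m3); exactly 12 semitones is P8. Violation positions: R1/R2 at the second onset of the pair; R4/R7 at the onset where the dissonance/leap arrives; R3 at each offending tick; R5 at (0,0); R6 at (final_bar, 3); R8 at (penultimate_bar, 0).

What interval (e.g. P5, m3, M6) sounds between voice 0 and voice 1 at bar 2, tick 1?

m3

voice 0=E3 voice 1=G3 -> m3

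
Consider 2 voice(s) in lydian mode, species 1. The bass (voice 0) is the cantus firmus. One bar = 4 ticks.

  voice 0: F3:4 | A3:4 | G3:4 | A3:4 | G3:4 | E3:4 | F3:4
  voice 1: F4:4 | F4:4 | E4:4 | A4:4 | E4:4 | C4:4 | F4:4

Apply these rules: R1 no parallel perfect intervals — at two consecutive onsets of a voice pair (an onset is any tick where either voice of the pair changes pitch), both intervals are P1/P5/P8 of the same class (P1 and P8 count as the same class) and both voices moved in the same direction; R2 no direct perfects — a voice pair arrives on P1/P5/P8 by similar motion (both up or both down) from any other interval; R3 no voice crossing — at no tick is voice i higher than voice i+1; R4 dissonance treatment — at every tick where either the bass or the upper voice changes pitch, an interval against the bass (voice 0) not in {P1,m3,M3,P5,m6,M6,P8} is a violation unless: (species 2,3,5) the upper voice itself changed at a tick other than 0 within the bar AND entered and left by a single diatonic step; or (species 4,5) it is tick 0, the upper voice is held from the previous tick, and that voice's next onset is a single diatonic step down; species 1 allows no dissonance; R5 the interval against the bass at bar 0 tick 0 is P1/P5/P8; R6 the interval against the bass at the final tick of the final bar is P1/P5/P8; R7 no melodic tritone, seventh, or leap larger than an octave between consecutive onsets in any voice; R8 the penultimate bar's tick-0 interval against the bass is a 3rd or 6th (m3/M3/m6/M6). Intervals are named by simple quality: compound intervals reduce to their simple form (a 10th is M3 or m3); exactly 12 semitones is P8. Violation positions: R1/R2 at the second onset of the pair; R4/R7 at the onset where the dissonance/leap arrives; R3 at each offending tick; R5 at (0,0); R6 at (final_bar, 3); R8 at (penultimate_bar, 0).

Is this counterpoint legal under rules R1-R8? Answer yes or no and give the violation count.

No (2 violations)

bar 0: v0=F3 v1=F4 (P8)
bar 1: v0=A3 v1=F4 (m6)
bar 2: v0=G3 v1=E4 (M6)
bar 3: v0=A3 v1=A4 (P8)
bar 4: v0=G3 v1=E4 (M6)
bar 5: v0=E3 v1=C4 (m6)
bar 6: v0=F3 v1=F4 (P8)
  R2 @ bar3.0: G3/E4 M6 -> A3/A4 P8 similar
  R2 @ bar6.0: E3/C4 m6 -> F3/F4 P8 similar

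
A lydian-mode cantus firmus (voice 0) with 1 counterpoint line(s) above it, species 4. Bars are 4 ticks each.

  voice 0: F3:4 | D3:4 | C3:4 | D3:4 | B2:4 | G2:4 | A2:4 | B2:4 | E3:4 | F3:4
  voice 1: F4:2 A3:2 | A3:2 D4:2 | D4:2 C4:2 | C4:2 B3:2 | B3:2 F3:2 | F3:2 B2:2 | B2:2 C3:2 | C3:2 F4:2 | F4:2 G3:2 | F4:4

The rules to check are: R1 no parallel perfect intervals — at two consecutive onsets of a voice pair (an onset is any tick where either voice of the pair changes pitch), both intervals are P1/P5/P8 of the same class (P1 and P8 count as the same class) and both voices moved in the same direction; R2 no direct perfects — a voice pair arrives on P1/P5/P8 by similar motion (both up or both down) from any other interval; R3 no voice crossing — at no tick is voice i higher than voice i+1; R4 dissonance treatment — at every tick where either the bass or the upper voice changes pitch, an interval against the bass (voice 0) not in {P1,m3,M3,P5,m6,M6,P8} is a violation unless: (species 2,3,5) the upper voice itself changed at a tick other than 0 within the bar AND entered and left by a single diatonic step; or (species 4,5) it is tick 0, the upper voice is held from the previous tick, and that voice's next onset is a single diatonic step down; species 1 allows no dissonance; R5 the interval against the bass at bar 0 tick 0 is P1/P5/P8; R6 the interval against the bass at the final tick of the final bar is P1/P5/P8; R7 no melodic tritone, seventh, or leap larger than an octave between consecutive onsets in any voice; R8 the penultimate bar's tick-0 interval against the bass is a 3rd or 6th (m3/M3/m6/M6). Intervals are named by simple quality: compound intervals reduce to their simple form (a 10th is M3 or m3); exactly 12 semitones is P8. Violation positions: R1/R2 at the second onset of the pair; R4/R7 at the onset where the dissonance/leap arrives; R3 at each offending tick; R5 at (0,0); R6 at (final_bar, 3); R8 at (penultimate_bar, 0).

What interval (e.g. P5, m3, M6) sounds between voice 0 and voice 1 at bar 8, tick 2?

voice 0=E3 voice 1=G3 -> m3

m3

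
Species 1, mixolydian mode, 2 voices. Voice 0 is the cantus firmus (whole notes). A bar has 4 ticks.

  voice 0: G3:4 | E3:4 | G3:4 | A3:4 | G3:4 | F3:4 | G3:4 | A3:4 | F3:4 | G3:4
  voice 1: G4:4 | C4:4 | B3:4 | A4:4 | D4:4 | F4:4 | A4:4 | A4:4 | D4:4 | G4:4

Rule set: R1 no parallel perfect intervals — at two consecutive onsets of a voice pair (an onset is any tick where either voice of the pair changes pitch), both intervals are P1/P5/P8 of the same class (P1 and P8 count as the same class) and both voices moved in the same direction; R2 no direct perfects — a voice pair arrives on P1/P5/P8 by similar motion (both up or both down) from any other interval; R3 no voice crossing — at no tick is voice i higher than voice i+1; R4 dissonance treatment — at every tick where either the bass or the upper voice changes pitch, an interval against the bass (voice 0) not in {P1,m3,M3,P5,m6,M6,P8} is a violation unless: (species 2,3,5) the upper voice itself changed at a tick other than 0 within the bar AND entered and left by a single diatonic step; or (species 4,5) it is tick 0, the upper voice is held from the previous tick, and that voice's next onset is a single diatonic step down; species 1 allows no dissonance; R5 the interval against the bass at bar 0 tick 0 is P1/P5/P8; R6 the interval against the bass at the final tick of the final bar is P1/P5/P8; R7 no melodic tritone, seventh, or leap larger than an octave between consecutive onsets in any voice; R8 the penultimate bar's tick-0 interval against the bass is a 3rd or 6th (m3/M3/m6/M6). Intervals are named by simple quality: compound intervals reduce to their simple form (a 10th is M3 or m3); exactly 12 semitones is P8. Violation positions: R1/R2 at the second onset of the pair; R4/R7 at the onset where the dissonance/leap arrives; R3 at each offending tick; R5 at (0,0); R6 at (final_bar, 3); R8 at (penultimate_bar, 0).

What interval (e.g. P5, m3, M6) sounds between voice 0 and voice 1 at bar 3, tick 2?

P8

voice 0=A3 voice 1=A4 -> P8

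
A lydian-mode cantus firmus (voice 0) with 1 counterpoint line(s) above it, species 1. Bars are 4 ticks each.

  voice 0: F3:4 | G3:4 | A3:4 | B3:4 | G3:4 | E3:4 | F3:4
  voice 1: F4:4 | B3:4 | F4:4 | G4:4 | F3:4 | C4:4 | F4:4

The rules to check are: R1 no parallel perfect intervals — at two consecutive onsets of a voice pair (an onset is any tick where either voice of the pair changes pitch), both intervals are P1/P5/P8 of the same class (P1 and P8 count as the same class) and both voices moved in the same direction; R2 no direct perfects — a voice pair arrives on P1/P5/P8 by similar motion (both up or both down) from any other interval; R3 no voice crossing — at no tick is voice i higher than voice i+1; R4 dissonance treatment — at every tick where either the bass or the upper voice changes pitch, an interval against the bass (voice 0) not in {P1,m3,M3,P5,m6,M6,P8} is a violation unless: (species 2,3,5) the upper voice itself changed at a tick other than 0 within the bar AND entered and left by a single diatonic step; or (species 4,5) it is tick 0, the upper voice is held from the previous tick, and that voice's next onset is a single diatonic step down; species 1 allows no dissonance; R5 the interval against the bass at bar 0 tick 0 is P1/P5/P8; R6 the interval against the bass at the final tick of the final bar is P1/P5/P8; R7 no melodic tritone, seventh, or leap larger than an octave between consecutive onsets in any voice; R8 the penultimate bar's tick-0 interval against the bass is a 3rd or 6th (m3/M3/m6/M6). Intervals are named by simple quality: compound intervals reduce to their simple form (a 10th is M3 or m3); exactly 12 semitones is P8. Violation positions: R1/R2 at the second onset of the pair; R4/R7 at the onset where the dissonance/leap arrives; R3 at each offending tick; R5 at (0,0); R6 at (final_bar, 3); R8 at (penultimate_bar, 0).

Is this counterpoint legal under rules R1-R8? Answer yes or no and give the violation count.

No (9 violations)

bar 0: v0=F3 v1=F4 (P8)
bar 1: v0=G3 v1=B3 (M3)
bar 2: v0=A3 v1=F4 (m6)
bar 3: v0=B3 v1=G4 (m6)
bar 4: v0=G3 v1=F3 (M2)
bar 5: v0=E3 v1=C4 (m6)
bar 6: v0=F3 v1=F4 (P8)
  R7 @ bar1.0: F4->B3 leap 6st
  R7 @ bar2.0: B3->F4 leap 6st
  R3 @ bar4.0: G3 above F3
  R4 @ bar4.0: G3/F3 M2 untreated
  R7 @ bar4.0: G4->F3 leap 14st
  R3 @ bar4.1: G3 above F3
  R3 @ bar4.2: G3 above F3
  R3 @ bar4.3: G3 above F3
  R2 @ bar6.0: E3/C4 m6 -> F3/F4 P8 similar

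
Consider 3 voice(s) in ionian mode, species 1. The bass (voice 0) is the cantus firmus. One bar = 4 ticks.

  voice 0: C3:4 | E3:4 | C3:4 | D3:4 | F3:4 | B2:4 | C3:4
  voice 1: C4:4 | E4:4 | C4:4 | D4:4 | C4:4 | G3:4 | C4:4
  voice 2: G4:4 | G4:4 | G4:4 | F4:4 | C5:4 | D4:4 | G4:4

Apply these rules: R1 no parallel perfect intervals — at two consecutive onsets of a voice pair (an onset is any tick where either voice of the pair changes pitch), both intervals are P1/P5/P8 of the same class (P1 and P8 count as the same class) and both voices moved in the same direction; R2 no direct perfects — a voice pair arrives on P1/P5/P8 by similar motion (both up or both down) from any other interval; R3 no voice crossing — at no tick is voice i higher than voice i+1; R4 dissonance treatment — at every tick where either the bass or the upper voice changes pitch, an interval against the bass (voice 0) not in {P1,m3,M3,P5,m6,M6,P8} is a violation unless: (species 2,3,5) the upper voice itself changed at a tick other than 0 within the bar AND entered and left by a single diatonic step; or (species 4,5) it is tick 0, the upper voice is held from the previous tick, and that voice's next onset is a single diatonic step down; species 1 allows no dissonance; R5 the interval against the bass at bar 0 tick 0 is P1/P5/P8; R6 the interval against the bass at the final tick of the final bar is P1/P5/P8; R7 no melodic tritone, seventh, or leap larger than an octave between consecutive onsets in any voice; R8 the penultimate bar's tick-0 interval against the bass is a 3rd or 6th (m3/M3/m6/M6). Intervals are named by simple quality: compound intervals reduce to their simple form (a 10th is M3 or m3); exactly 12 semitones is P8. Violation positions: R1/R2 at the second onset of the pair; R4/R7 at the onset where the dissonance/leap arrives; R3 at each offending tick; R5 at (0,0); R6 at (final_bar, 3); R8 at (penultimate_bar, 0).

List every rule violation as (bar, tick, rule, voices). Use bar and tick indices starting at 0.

(1, 0, R1, (0, 1))
(2, 0, R1, (0, 1))
(3, 0, R1, (0, 1))
(4, 0, R2, (0, 2))
(5, 0, R2, (1, 2))
(5, 0, R7, (0,))
(5, 0, R7, (2,))
(6, 0, R1, (1, 2))
(6, 0, R2, (0, 1))
(6, 0, R2, (0, 2))

bar 0: v0=C3 v1=C4 v2=G4 downbeat P5
bar 1: v0=E3 v1=E4 v2=G4 downbeat m3
bar 2: v0=C3 v1=C4 v2=G4 downbeat P5
bar 3: v0=D3 v1=D4 v2=F4 downbeat m3
bar 4: v0=F3 v1=C4 v2=C5 downbeat P5
bar 5: v0=B2 v1=G3 v2=D4 downbeat m3
bar 6: v0=C3 v1=C4 v2=G4 downbeat P5
  -> R1 @ bar 1 tick 0 v(0, 1): C3/C4 P8 -> E3/E4 P8 similar
  -> R1 @ bar 2 tick 0 v(0, 1): E3/E4 P8 -> C3/C4 P8 similar
  -> R1 @ bar 3 tick 0 v(0, 1): C3/C4 P8 -> D3/D4 P8 similar
  -> R2 @ bar 4 tick 0 v(0, 2): D3/F4 m3 -> F3/C5 P5 similar
  -> R2 @ bar 5 tick 0 v(1, 2): C4/C5 P8 -> G3/D4 P5 similar
  -> R7 @ bar 5 tick 0 v(0,): F3->B2 leap 6st
  -> R7 @ bar 5 tick 0 v(2,): C5->D4 leap 10st
  -> R1 @ bar 6 tick 0 v(1, 2): G3/D4 P5 -> C4/G4 P5 similar
  -> R2 @ bar 6 tick 0 v(0, 1): B2/G3 m6 -> C3/C4 P8 similar
  -> R2 @ bar 6 tick 0 v(0, 2): B2/D4 m3 -> C3/G4 P5 similar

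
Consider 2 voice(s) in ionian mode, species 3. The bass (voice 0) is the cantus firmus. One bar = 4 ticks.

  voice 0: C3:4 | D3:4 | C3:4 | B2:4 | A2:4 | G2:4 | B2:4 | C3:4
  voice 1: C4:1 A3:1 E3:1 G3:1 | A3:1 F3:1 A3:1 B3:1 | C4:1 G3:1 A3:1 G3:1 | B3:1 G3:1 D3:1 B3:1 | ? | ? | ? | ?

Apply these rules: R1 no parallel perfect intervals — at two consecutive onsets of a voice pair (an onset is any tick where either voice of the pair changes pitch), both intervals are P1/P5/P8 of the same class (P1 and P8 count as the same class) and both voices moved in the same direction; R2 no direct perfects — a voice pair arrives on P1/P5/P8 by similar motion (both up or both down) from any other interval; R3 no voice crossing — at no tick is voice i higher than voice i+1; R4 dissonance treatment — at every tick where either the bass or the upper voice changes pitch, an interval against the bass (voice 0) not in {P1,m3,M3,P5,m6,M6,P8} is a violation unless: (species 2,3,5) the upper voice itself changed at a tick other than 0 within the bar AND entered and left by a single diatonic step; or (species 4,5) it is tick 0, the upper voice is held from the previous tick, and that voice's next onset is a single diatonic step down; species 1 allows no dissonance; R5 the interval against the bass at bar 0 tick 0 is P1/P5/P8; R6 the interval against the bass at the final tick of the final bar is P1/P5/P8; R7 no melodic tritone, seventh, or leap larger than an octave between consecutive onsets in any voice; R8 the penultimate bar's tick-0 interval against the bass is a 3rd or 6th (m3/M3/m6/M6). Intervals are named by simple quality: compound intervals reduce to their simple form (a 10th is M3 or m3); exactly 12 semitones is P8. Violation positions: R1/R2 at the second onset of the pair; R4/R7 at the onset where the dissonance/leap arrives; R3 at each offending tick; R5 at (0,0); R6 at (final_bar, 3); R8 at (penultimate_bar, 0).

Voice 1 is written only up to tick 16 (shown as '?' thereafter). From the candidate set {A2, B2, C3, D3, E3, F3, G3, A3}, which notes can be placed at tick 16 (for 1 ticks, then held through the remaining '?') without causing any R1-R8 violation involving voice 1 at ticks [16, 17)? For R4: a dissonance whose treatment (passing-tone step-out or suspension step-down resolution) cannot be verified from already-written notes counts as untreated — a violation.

A2: violates R1,R7
B2: violates R4
C3: violates R7
D3: violates R4
E3: violates R2
F3: violates R7
G3: violates R4
A3: violates R1

{}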